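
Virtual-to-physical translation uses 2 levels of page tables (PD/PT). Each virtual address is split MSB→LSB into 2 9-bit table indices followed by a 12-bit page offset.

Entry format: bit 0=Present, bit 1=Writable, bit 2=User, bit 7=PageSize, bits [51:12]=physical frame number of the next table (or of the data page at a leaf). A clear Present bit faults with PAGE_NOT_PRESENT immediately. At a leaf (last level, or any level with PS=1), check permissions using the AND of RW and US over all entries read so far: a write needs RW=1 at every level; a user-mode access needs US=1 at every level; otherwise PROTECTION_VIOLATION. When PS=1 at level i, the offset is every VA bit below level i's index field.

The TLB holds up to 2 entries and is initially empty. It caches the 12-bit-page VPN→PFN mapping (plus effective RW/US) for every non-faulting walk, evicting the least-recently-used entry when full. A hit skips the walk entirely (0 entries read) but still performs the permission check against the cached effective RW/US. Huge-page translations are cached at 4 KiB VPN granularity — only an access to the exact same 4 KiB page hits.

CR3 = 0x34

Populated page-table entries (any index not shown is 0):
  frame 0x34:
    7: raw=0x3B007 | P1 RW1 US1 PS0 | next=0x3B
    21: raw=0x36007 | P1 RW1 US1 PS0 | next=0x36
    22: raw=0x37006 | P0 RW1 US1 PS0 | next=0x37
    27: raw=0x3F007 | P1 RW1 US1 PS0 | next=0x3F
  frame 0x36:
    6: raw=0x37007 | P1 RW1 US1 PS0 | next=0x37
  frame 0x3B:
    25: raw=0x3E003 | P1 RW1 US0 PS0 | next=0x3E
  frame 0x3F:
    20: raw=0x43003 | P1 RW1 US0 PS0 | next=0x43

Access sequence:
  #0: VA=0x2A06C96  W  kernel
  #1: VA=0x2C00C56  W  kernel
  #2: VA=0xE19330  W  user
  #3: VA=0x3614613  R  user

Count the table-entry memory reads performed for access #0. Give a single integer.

Per-access translation:
#0 VA=0x2A06C96 (w,kernel):
  lvl0: tbl 0x34, slot 21 ⇒ 0x36007 (P1/RW1/US1/PS0)
  lvl1: tbl 0x36, slot 6 ⇒ 0x37007 (P1/RW1/US1/PS0)
  → PA=0x37C96  (2 entries read)
#1 VA=0x2C00C56 (w,kernel):
  lvl0: tbl 0x34, slot 22 ⇒ 0x37006 (P0/RW1/US1/PS0)
  → PAGE_NOT_PRESENT  (1 entries read)
#2 VA=0xE19330 (w,user):
  lvl0: tbl 0x34, slot 7 ⇒ 0x3B007 (P1/RW1/US1/PS0)
  lvl1: tbl 0x3B, slot 25 ⇒ 0x3E003 (P1/RW1/US0/PS0)
  → PROTECTION_VIOLATION  (2 entries read)
#3 VA=0x3614613 (r,user):
  lvl0: tbl 0x34, slot 27 ⇒ 0x3F007 (P1/RW1/US1/PS0)
  lvl1: tbl 0x3F, slot 20 ⇒ 0x43003 (P1/RW1/US0/PS0)
  → PROTECTION_VIOLATION  (2 entries read)

Entries read for #0: 2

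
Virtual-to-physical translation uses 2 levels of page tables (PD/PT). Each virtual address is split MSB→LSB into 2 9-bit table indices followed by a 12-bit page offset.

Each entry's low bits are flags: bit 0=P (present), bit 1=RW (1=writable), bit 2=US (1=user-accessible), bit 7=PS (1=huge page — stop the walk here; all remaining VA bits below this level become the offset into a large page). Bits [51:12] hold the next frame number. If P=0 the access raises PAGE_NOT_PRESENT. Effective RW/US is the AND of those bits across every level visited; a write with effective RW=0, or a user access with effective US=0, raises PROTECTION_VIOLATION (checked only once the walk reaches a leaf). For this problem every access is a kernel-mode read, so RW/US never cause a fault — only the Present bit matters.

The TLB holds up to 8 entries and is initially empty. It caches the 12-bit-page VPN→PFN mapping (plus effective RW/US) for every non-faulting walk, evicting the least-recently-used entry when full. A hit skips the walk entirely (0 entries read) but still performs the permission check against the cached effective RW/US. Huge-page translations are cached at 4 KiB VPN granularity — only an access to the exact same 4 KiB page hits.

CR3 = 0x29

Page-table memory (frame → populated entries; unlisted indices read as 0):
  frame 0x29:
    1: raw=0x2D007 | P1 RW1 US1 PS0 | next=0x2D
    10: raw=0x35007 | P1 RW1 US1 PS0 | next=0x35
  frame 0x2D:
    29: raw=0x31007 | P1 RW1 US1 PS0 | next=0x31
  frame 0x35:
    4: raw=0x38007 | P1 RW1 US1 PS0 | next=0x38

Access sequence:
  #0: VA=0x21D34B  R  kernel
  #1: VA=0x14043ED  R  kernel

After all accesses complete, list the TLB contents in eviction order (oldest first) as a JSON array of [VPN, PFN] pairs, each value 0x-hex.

Per-access translation:
#0 VA=0x21D34B (r,kernel):
  L0 @0x29[1] → 0x2D007  P=1,RW=1,US=1,PS=0
  L1 @0x2D[29] → 0x31007  P=1,RW=1,US=1,PS=0
  ✓ 0x3134B  — 2 lookups
#1 VA=0x14043ED (r,kernel):
  L0 @0x29[10] → 0x35007  P=1,RW=1,US=1,PS=0
  L1 @0x35[4] → 0x38007  P=1,RW=1,US=1,PS=0
  ✓ 0x383ED  — 2 lookups

TLB: [["0x21D", "0x31"], ["0x1404", "0x38"]]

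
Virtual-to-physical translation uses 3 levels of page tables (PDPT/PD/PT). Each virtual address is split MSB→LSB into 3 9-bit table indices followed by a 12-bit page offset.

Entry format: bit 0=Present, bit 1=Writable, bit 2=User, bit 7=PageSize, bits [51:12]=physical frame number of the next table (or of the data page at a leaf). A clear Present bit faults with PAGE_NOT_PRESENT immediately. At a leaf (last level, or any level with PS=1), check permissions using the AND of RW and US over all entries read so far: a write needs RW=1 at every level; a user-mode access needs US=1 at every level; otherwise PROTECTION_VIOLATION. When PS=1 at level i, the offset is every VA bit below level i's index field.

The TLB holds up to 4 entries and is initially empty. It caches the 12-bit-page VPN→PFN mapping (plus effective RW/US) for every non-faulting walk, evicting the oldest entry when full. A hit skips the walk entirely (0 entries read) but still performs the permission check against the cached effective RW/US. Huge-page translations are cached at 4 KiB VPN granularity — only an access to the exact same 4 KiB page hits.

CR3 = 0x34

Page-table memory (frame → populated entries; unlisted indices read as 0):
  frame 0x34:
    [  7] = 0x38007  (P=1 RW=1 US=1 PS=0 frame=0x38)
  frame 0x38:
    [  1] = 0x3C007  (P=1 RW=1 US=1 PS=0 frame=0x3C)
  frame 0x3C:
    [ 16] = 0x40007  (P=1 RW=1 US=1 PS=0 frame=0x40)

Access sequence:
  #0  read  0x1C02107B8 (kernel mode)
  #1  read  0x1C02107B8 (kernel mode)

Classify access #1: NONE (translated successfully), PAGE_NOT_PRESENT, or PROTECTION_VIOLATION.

Per-access translation:
#0 VA=0x1C02107B8 (r,kernel):
  L0 @0x34[7] → 0x38007  P=1,RW=1,US=1,PS=0
  L1 @0x38[1] → 0x3C007  P=1,RW=1,US=1,PS=0
  L2 @0x3C[16] → 0x40007  P=1,RW=1,US=1,PS=0
  → PA=0x407B8  (3 entries read)
#1 VA=0x1C02107B8 (r,kernel):
  TLB hit vpn=0x1C0210 → PA=0x407B8

Access #1 fault: NONE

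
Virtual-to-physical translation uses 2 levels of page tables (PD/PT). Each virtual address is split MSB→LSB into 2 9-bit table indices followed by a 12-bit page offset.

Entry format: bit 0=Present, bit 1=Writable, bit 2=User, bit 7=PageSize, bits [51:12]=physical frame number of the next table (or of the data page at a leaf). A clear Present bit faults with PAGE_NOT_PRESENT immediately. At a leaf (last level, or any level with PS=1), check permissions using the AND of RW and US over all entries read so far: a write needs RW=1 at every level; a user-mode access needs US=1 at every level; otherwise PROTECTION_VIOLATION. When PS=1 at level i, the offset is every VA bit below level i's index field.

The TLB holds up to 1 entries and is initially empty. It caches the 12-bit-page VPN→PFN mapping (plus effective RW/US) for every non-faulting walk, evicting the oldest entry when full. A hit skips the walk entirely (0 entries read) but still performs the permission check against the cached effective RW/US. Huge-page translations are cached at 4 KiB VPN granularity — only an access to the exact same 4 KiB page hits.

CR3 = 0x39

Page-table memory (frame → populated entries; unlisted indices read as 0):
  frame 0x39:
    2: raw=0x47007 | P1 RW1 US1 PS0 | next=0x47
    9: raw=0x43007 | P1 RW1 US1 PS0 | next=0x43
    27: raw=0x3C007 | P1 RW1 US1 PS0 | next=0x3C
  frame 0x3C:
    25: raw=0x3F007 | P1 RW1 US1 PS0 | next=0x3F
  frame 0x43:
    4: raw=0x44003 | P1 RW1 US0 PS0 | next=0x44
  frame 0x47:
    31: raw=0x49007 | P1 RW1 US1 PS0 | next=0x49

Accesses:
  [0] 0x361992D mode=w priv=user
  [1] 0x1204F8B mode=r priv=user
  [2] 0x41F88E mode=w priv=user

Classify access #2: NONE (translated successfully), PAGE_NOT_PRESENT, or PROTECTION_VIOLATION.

Per-access translation:
#0 VA=0x361992D (w,user):
  L0 @0x39[27] → 0x3C007  P=1,RW=1,US=1,PS=0
  L1 @0x3C[25] → 0x3F007  P=1,RW=1,US=1,PS=0
  → PA=0x3F92D  (2 entries read)
#1 VA=0x1204F8B (r,user):
  L0 @0x39[9] → 0x43007  P=1,RW=1,US=1,PS=0
  L1 @0x43[4] → 0x44003  P=1,RW=1,US=0,PS=0
  ⇒ fault: PROTECTION_VIOLATION  — 2 lookups
#2 VA=0x41F88E (w,user):
  L0 @0x39[2] → 0x47007  P=1,RW=1,US=1,PS=0
  L1 @0x47[31] → 0x49007  P=1,RW=1,US=1,PS=0
  → PA=0x4988E  (2 entries read)

Access #2 fault: NONE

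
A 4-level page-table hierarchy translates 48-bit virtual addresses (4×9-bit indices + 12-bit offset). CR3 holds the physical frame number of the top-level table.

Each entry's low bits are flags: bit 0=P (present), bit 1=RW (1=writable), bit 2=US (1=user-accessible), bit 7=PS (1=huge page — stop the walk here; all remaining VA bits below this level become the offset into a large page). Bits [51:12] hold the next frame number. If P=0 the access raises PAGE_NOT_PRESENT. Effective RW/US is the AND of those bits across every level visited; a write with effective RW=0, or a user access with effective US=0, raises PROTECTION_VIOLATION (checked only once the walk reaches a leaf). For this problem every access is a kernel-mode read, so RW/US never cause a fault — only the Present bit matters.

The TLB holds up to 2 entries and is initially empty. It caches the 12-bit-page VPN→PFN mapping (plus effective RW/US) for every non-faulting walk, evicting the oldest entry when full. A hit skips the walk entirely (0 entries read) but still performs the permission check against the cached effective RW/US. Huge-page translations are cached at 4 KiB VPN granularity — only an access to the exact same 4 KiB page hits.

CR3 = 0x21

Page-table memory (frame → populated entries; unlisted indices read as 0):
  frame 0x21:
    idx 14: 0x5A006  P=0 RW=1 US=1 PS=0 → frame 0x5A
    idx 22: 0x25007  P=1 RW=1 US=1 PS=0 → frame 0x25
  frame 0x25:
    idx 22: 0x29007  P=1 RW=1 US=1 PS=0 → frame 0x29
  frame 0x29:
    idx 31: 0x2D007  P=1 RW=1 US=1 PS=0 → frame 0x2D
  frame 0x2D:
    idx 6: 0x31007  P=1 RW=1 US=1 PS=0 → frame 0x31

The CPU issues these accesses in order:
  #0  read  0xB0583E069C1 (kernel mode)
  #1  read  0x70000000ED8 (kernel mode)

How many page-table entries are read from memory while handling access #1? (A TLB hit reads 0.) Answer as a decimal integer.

Per-access translation:
#0 VA=0xB0583E069C1 (r,kernel):
  lvl0: tbl 0x21, slot 22 ⇒ 0x25007 (P1/RW1/US1/PS0)
  lvl1: tbl 0x25, slot 22 ⇒ 0x29007 (P1/RW1/US1/PS0)
  lvl2: tbl 0x29, slot 31 ⇒ 0x2D007 (P1/RW1/US1/PS0)
  lvl3: tbl 0x2D, slot 6 ⇒ 0x31007 (P1/RW1/US1/PS0)
  → PA=0x319C1  (4 entries read)
#1 VA=0x70000000ED8 (r,kernel):
  lvl0: tbl 0x21, slot 14 ⇒ 0x5A006 (P0/RW1/US1/PS0)
  ✗ PAGE_NOT_PRESENT  [1 reads]

Entries read for #1: 1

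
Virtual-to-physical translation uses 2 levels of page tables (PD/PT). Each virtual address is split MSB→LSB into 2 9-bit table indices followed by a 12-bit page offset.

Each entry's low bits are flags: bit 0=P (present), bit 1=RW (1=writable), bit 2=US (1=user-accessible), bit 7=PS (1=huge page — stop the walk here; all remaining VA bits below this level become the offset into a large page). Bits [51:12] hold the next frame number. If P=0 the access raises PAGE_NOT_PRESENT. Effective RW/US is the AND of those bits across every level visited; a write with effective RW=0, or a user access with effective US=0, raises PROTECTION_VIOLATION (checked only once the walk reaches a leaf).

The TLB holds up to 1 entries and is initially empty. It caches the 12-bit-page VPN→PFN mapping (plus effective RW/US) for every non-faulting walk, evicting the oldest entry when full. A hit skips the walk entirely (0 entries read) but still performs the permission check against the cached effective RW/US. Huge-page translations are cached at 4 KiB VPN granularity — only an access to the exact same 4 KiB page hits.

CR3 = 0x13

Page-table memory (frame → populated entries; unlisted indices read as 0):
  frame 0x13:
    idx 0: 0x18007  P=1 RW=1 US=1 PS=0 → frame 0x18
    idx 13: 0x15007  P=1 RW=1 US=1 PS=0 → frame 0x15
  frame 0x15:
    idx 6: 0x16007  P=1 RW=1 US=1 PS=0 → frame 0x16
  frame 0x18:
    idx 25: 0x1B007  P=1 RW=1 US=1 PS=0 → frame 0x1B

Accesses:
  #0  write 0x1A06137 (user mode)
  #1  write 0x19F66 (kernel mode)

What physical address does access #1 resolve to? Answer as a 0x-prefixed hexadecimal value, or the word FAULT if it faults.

Trace:
#0 VA=0x1A06137 (w,user):
  [0] read 0x13 idx=13: raw=0x15007 flags P=1 W=1 U=1 S=0
  [1] read 0x15 idx=6: raw=0x16007 flags P=1 W=1 U=1 S=0
  ✓ 0x16137  — 2 lookups
#1 VA=0x19F66 (w,kernel):
  [0] read 0x13 idx=0: raw=0x18007 flags P=1 W=1 U=1 S=0
  [1] read 0x18 idx=25: raw=0x1B007 flags P=1 W=1 U=1 S=0
  ✓ 0x1BF66  — 2 lookups

Access #1 PA: 0x1BF66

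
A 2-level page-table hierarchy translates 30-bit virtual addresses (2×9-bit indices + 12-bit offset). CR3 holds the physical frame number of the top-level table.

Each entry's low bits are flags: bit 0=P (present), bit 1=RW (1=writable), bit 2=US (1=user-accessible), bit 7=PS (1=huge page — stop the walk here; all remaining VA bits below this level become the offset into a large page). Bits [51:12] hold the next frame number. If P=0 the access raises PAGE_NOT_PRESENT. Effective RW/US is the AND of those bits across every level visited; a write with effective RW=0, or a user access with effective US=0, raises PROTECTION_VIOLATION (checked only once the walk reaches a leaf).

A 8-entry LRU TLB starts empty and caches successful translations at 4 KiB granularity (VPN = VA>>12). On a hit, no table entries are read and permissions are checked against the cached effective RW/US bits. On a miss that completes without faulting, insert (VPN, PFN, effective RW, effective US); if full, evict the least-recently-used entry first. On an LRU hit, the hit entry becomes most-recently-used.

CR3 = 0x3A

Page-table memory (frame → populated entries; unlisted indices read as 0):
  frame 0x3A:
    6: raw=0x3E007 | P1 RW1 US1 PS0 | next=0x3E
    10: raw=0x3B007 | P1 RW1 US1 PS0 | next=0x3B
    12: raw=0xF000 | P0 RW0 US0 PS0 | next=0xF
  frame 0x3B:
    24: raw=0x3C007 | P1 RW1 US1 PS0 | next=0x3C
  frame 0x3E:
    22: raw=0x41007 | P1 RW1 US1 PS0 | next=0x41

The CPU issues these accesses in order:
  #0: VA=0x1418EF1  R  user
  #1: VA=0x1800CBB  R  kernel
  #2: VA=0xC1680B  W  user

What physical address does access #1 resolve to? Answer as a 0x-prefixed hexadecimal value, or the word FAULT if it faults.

Walk each access:
#0 VA=0x1418EF1 (r,user):
  L0: frame=0x3A idx=10 entry=0x3B007 [P=1 RW=1 US=1 PS=0]
  L1: frame=0x3B idx=24 entry=0x3C007 [P=1 RW=1 US=1 PS=0]
  ✓ 0x3CEF1  — 2 lookups
#1 VA=0x1800CBB (r,kernel):
  L0: frame=0x3A idx=12 entry=0xF000 [P=0 RW=0 US=0 PS=0]
  ✗ PAGE_NOT_PRESENT  [1 reads]
#2 VA=0xC1680B (w,user):
  L0: frame=0x3A idx=6 entry=0x3E007 [P=1 RW=1 US=1 PS=0]
  L1: frame=0x3E idx=22 entry=0x41007 [P=1 RW=1 US=1 PS=0]
  ✓ 0x4180B  — 2 lookups

Access #1 PA: FAULT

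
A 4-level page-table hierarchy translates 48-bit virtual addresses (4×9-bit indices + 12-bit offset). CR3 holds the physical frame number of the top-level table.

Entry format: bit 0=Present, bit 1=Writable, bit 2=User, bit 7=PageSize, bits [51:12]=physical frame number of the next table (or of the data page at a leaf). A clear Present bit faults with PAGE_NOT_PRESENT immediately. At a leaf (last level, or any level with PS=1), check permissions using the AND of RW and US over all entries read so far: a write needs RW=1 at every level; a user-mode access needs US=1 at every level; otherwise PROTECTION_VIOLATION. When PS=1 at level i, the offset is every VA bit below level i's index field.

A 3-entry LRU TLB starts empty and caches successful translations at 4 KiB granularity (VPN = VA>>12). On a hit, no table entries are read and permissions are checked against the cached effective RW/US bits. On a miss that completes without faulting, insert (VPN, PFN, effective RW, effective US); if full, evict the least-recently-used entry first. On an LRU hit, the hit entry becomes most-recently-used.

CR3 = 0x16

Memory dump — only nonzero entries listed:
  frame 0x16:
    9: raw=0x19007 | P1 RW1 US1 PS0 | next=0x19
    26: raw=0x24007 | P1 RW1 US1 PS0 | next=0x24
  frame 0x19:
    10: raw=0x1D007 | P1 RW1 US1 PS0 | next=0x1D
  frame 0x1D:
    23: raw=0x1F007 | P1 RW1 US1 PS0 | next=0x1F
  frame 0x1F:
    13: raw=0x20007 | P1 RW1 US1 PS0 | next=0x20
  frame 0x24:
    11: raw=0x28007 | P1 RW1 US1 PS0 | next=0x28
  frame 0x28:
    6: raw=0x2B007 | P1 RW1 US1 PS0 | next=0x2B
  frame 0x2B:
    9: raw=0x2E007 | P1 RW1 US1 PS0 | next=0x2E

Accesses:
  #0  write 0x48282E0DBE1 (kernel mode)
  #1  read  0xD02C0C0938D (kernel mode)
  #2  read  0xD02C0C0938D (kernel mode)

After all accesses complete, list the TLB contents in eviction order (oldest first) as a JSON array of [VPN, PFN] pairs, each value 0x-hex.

Per-access translation:
#0 VA=0x48282E0DBE1 (w,kernel):
  L0: frame=0x16 idx=9 entry=0x19007 [P=1 RW=1 US=1 PS=0]
  L1: frame=0x19 idx=10 entry=0x1D007 [P=1 RW=1 US=1 PS=0]
  L2: frame=0x1D idx=23 entry=0x1F007 [P=1 RW=1 US=1 PS=0]
  L3: frame=0x1F idx=13 entry=0x20007 [P=1 RW=1 US=1 PS=0]
  ⇒ phys 0x20BE1  [4 reads]
#1 VA=0xD02C0C0938D (r,kernel):
  L0: frame=0x16 idx=26 entry=0x24007 [P=1 RW=1 US=1 PS=0]
  L1: frame=0x24 idx=11 entry=0x28007 [P=1 RW=1 US=1 PS=0]
  L2: frame=0x28 idx=6 entry=0x2B007 [P=1 RW=1 US=1 PS=0]
  L3: frame=0x2B idx=9 entry=0x2E007 [P=1 RW=1 US=1 PS=0]
  ⇒ phys 0x2E38D  [4 reads]
#2 VA=0xD02C0C0938D (r,kernel):
  TLB hit vpn=0xD02C0C09 → PA=0x2E38D

TLB: [["0x48282E0D", "0x20"], ["0xD02C0C09", "0x2E"]]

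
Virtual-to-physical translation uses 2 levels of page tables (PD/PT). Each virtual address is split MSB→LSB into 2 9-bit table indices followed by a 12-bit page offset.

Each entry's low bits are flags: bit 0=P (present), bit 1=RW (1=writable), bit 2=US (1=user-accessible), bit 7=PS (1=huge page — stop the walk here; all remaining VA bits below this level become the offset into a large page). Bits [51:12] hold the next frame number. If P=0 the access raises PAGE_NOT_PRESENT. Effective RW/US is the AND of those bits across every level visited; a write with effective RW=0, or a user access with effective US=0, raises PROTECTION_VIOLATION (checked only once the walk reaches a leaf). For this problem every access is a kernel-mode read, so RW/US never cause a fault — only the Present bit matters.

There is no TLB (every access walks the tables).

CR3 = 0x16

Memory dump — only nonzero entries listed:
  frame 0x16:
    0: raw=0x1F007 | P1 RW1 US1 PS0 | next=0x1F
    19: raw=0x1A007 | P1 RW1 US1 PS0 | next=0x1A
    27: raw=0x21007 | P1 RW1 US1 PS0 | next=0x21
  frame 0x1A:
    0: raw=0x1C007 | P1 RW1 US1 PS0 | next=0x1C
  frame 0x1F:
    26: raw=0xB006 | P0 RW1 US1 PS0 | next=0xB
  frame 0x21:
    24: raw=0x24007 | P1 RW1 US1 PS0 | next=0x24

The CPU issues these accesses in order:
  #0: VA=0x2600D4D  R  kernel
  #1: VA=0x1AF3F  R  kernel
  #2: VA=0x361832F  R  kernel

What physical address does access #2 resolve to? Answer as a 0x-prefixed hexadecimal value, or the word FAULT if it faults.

Trace:
#0 VA=0x2600D4D (r,kernel):
  L0: frame=0x16 idx=19 entry=0x1A007 [P=1 RW=1 US=1 PS=0]
  L1: frame=0x1A idx=0 entry=0x1C007 [P=1 RW=1 US=1 PS=0]
  ✓ 0x1CD4D  — 2 lookups
#1 VA=0x1AF3F (r,kernel):
  L0: frame=0x16 idx=0 entry=0x1F007 [P=1 RW=1 US=1 PS=0]
  L1: frame=0x1F idx=26 entry=0xB006 [P=0 RW=1 US=1 PS=0]
  → PAGE_NOT_PRESENT  (2 entries read)
#2 VA=0x361832F (r,kernel):
  L0: frame=0x16 idx=27 entry=0x21007 [P=1 RW=1 US=1 PS=0]
  L1: frame=0x21 idx=24 entry=0x24007 [P=1 RW=1 US=1 PS=0]
  ✓ 0x2432F  — 2 lookups

Access #2 PA: 0x2432F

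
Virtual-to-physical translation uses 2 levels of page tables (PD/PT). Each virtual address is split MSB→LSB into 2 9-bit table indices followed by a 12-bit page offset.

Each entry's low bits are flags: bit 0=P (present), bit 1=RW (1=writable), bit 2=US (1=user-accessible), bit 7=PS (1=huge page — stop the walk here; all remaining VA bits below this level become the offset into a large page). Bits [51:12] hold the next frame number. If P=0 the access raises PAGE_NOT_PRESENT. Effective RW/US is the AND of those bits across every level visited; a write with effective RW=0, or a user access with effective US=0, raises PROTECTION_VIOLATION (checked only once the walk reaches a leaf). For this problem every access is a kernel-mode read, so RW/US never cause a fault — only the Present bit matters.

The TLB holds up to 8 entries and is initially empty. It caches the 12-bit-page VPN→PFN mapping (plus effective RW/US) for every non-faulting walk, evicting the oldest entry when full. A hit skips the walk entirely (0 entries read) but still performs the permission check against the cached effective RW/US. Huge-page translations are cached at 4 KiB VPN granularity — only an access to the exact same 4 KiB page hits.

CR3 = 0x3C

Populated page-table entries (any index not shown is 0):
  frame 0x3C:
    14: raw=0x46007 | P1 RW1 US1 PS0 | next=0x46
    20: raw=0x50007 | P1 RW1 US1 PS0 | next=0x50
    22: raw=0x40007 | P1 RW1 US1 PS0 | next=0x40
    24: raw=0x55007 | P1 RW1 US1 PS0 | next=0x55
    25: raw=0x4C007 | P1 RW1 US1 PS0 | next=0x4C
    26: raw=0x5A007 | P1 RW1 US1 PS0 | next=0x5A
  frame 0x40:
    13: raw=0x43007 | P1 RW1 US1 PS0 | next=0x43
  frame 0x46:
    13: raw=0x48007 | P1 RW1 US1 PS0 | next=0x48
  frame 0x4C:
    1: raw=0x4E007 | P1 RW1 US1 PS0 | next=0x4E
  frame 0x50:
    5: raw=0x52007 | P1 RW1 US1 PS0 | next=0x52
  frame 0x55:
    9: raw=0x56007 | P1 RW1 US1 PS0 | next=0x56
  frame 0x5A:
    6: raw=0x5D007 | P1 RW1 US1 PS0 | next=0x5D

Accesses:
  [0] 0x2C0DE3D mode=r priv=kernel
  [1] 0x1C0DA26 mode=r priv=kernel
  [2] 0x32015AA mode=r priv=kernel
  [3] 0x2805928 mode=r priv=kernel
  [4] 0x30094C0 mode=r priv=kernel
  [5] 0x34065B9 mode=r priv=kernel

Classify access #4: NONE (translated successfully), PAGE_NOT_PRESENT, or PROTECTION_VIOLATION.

Walk each access:
#0 VA=0x2C0DE3D (r,kernel):
  L0 @0x3C[22] → 0x40007  P=1,RW=1,US=1,PS=0
  L1 @0x40[13] → 0x43007  P=1,RW=1,US=1,PS=0
  ✓ 0x43E3D  — 2 lookups
#1 VA=0x1C0DA26 (r,kernel):
  L0 @0x3C[14] → 0x46007  P=1,RW=1,US=1,PS=0
  L1 @0x46[13] → 0x48007  P=1,RW=1,US=1,PS=0
  ✓ 0x48A26  — 2 lookups
#2 VA=0x32015AA (r,kernel):
  L0 @0x3C[25] → 0x4C007  P=1,RW=1,US=1,PS=0
  L1 @0x4C[1] → 0x4E007  P=1,RW=1,US=1,PS=0
  ✓ 0x4E5AA  — 2 lookups
#3 VA=0x2805928 (r,kernel):
  L0 @0x3C[20] → 0x50007  P=1,RW=1,US=1,PS=0
  L1 @0x50[5] → 0x52007  P=1,RW=1,US=1,PS=0
  ✓ 0x52928  — 2 lookups
#4 VA=0x30094C0 (r,kernel):
  L0 @0x3C[24] → 0x55007  P=1,RW=1,US=1,PS=0
  L1 @0x55[9] → 0x56007  P=1,RW=1,US=1,PS=0
  ✓ 0x564C0  — 2 lookups
#5 VA=0x34065B9 (r,kernel):
  L0 @0x3C[26] → 0x5A007  P=1,RW=1,US=1,PS=0
  L1 @0x5A[6] → 0x5D007  P=1,RW=1,US=1,PS=0
  ✓ 0x5D5B9  — 2 lookups

Access #4 fault: NONE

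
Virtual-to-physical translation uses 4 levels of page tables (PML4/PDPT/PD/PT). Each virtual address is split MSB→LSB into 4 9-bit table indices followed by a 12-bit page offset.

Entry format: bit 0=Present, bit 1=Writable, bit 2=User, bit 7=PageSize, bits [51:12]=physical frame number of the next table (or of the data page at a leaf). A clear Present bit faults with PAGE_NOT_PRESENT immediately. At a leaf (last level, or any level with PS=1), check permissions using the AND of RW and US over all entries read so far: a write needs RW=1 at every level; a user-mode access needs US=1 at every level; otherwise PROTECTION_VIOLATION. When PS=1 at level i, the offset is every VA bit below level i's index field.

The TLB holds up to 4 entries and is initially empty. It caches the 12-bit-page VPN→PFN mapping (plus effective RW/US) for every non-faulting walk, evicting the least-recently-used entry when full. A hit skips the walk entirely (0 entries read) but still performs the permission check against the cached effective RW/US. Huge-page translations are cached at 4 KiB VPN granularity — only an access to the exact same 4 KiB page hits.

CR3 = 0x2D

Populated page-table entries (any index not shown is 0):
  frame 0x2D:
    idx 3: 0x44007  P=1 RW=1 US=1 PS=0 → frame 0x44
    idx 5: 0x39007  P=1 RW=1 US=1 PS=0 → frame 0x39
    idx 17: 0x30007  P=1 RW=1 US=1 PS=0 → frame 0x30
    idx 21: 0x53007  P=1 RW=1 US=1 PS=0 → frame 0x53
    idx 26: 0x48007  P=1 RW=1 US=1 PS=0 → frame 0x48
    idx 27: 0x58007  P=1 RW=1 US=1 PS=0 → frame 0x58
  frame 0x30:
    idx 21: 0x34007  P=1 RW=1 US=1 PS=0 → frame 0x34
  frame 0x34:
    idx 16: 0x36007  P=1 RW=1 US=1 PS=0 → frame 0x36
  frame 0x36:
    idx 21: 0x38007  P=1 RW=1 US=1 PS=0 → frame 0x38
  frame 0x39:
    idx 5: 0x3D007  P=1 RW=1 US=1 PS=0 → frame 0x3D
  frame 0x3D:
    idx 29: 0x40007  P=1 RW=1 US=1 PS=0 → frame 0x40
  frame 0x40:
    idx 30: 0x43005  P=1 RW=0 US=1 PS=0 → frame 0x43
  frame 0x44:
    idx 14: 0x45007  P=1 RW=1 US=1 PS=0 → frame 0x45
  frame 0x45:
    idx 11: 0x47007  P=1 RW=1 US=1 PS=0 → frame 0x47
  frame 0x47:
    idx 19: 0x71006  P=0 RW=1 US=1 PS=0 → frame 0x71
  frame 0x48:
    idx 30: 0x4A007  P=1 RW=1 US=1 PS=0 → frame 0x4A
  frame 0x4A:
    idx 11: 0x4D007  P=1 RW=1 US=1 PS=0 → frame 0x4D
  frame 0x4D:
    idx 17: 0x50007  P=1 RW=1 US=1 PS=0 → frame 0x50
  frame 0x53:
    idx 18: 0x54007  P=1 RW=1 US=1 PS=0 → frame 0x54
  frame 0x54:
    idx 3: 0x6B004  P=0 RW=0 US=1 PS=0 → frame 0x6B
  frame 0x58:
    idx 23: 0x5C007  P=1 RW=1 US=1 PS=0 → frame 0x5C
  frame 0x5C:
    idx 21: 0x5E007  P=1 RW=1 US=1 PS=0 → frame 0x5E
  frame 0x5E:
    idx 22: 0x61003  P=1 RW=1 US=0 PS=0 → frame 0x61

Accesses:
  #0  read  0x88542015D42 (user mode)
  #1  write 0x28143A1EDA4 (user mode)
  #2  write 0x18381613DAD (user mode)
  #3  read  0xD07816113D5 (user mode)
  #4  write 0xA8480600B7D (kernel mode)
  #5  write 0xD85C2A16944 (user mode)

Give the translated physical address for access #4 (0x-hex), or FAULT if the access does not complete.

Trace:
#0 VA=0x88542015D42 (r,user):
  L0: frame=0x2D idx=17 entry=0x30007 [P=1 RW=1 US=1 PS=0]
  L1: frame=0x30 idx=21 entry=0x34007 [P=1 RW=1 US=1 PS=0]
  L2: frame=0x34 idx=16 entry=0x36007 [P=1 RW=1 US=1 PS=0]
  L3: frame=0x36 idx=21 entry=0x38007 [P=1 RW=1 US=1 PS=0]
  ⇒ phys 0x38D42  [4 reads]
#1 VA=0x28143A1EDA4 (w,user):
  L0: frame=0x2D idx=5 entry=0x39007 [P=1 RW=1 US=1 PS=0]
  L1: frame=0x39 idx=5 entry=0x3D007 [P=1 RW=1 US=1 PS=0]
  L2: frame=0x3D idx=29 entry=0x40007 [P=1 RW=1 US=1 PS=0]
  L3: frame=0x40 idx=30 entry=0x43005 [P=1 RW=0 US=1 PS=0]
  ✗ PROTECTION_VIOLATION  [4 reads]
#2 VA=0x18381613DAD (w,user):
  L0: frame=0x2D idx=3 entry=0x44007 [P=1 RW=1 US=1 PS=0]
  L1: frame=0x44 idx=14 entry=0x45007 [P=1 RW=1 US=1 PS=0]
  L2: frame=0x45 idx=11 entry=0x47007 [P=1 RW=1 US=1 PS=0]
  L3: frame=0x47 idx=19 entry=0x71006 [P=0 RW=1 US=1 PS=0]
  ✗ PAGE_NOT_PRESENT  [4 reads]
#3 VA=0xD07816113D5 (r,user):
  L0: frame=0x2D idx=26 entry=0x48007 [P=1 RW=1 US=1 PS=0]
  L1: frame=0x48 idx=30 entry=0x4A007 [P=1 RW=1 US=1 PS=0]
  L2: frame=0x4A idx=11 entry=0x4D007 [P=1 RW=1 US=1 PS=0]
  L3: frame=0x4D idx=17 entry=0x50007 [P=1 RW=1 US=1 PS=0]
  ⇒ phys 0x503D5  [4 reads]
#4 VA=0xA8480600B7D (w,kernel):
  L0: frame=0x2D idx=21 entry=0x53007 [P=1 RW=1 US=1 PS=0]
  L1: frame=0x53 idx=18 entry=0x54007 [P=1 RW=1 US=1 PS=0]
  L2: frame=0x54 idx=3 entry=0x6B004 [P=0 RW=0 US=1 PS=0]
  ✗ PAGE_NOT_PRESENT  [3 reads]
#5 VA=0xD85C2A16944 (w,user):
  L0: frame=0x2D idx=27 entry=0x58007 [P=1 RW=1 US=1 PS=0]
  L1: frame=0x58 idx=23 entry=0x5C007 [P=1 RW=1 US=1 PS=0]
  L2: frame=0x5C idx=21 entry=0x5E007 [P=1 RW=1 US=1 PS=0]
  L3: frame=0x5E idx=22 entry=0x61003 [P=1 RW=1 US=0 PS=0]
  ✗ PROTECTION_VIOLATION  [4 reads]

Access #4 PA: FAULT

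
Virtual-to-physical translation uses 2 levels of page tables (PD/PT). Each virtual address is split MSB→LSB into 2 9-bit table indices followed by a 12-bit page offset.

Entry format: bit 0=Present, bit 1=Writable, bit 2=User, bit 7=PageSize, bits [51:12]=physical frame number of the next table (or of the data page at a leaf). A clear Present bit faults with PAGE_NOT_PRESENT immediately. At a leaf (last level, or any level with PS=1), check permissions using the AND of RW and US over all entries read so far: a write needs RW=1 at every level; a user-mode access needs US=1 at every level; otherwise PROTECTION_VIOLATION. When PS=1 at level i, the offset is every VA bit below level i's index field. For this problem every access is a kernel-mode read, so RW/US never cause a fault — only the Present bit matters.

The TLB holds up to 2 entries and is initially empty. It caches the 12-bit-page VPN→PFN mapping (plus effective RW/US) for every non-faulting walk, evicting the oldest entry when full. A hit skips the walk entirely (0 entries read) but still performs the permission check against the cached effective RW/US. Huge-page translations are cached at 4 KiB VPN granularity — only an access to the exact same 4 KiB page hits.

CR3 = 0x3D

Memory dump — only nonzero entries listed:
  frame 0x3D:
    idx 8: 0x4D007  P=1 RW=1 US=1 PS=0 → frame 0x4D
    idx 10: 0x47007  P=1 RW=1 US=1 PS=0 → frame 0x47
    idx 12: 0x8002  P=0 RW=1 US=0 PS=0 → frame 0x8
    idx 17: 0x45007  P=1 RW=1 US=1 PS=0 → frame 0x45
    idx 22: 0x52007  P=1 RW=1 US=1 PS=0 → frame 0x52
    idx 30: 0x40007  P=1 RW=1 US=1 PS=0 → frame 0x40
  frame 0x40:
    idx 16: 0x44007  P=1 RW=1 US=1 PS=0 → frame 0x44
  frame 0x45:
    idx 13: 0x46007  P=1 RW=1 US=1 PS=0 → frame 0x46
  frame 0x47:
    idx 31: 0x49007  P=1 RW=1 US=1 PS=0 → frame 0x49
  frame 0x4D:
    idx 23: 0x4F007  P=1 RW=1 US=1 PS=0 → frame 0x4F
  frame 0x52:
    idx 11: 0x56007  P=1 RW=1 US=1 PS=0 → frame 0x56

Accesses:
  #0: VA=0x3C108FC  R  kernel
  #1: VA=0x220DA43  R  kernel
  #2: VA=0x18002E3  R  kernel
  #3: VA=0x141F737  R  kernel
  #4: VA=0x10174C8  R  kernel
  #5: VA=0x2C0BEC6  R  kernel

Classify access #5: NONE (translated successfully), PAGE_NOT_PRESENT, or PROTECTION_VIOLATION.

Trace:
#0 VA=0x3C108FC (r,kernel):
  [0] read 0x3D idx=30: raw=0x40007 flags P=1 W=1 U=1 S=0
  [1] read 0x40 idx=16: raw=0x44007 flags P=1 W=1 U=1 S=0
  ✓ 0x448FC  — 2 lookups
#1 VA=0x220DA43 (r,kernel):
  [0] read 0x3D idx=17: raw=0x45007 flags P=1 W=1 U=1 S=0
  [1] read 0x45 idx=13: raw=0x46007 flags P=1 W=1 U=1 S=0
  ✓ 0x46A43  — 2 lookups
#2 VA=0x18002E3 (r,kernel):
  [0] read 0x3D idx=12: raw=0x8002 flags P=0 W=1 U=0 S=0
  ✗ PAGE_NOT_PRESENT  [1 reads]
#3 VA=0x141F737 (r,kernel):
  [0] read 0x3D idx=10: raw=0x47007 flags P=1 W=1 U=1 S=0
  [1] read 0x47 idx=31: raw=0x49007 flags P=1 W=1 U=1 S=0
  ✓ 0x49737  — 2 lookups
#4 VA=0x10174C8 (r,kernel):
  [0] read 0x3D idx=8: raw=0x4D007 flags P=1 W=1 U=1 S=0
  [1] read 0x4D idx=23: raw=0x4F007 flags P=1 W=1 U=1 S=0
  ✓ 0x4F4C8  — 2 lookups
#5 VA=0x2C0BEC6 (r,kernel):
  [0] read 0x3D idx=22: raw=0x52007 flags P=1 W=1 U=1 S=0
  [1] read 0x52 idx=11: raw=0x56007 flags P=1 W=1 U=1 S=0
  ✓ 0x56EC6  — 2 lookups

Access #5 fault: NONE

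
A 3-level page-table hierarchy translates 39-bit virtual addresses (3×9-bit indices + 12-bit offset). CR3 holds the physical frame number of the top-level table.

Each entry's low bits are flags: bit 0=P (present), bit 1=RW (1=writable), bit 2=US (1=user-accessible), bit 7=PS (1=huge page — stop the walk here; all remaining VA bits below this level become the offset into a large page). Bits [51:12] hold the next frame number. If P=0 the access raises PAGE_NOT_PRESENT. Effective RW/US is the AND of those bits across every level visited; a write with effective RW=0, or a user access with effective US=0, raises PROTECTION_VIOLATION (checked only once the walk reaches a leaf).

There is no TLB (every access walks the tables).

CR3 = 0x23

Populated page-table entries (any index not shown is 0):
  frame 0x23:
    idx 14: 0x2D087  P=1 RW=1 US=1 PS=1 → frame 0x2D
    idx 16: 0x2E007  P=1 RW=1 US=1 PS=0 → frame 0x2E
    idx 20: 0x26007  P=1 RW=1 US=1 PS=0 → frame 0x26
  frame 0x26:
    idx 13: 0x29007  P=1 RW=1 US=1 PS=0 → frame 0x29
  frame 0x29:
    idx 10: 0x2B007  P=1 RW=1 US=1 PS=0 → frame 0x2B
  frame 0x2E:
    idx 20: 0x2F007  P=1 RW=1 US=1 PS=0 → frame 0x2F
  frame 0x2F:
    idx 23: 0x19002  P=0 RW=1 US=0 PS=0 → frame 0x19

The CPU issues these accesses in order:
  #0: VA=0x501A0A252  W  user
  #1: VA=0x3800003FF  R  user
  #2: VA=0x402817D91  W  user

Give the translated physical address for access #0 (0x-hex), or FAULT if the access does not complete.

Trace:
#0 VA=0x501A0A252 (w,user):
  lvl0: tbl 0x23, slot 20 ⇒ 0x26007 (P1/RW1/US1/PS0)
  lvl1: tbl 0x26, slot 13 ⇒ 0x29007 (P1/RW1/US1/PS0)
  lvl2: tbl 0x29, slot 10 ⇒ 0x2B007 (P1/RW1/US1/PS0)
  → PA=0x2B252  (3 entries read)
#1 VA=0x3800003FF (r,user):
  lvl0: tbl 0x23, slot 14 ⇒ 0x2D087 (P1/RW1/US1/PS1)
  → PA=0x2D3FF (huge @L0)  (1 entries read)
#2 VA=0x402817D91 (w,user):
  lvl0: tbl 0x23, slot 16 ⇒ 0x2E007 (P1/RW1/US1/PS0)
  lvl1: tbl 0x2E, slot 20 ⇒ 0x2F007 (P1/RW1/US1/PS0)
  lvl2: tbl 0x2F, slot 23 ⇒ 0x19002 (P0/RW1/US0/PS0)
  ⇒ fault: PAGE_NOT_PRESENT  — 3 lookups

Access #0 PA: 0x2B252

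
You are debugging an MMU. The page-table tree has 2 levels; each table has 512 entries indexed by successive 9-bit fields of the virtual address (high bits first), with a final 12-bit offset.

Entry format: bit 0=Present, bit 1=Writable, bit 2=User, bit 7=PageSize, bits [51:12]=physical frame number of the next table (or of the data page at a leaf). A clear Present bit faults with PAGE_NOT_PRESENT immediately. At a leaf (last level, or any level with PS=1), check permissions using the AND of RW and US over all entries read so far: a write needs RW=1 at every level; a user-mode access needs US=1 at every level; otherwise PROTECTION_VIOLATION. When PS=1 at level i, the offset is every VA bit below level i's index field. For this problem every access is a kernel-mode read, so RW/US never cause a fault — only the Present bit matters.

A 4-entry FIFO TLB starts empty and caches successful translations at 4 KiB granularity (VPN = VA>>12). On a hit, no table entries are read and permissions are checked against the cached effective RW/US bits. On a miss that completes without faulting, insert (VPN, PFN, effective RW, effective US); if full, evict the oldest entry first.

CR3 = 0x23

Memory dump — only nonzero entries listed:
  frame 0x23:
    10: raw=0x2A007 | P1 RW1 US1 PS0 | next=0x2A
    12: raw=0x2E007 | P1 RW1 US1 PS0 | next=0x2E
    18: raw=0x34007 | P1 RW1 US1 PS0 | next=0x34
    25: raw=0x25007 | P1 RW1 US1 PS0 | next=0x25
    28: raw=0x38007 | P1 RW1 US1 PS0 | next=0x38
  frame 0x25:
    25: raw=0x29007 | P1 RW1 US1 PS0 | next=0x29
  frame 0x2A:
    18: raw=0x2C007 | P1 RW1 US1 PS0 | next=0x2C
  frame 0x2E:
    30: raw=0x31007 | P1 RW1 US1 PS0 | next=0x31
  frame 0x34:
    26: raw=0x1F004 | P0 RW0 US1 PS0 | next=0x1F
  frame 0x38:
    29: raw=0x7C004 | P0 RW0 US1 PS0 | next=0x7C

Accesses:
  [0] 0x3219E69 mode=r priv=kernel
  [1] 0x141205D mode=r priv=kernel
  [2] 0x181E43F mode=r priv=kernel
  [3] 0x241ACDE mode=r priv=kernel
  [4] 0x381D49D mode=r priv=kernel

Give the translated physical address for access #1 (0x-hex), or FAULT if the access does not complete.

Per-access translation:
#0 VA=0x3219E69 (r,kernel):
  L0: frame=0x23 idx=25 entry=0x25007 [P=1 RW=1 US=1 PS=0]
  L1: frame=0x25 idx=25 entry=0x29007 [P=1 RW=1 US=1 PS=0]
  → PA=0x29E69  (2 entries read)
#1 VA=0x141205D (r,kernel):
  L0: frame=0x23 idx=10 entry=0x2A007 [P=1 RW=1 US=1 PS=0]
  L1: frame=0x2A idx=18 entry=0x2C007 [P=1 RW=1 US=1 PS=0]
  → PA=0x2C05D  (2 entries read)
#2 VA=0x181E43F (r,kernel):
  L0: frame=0x23 idx=12 entry=0x2E007 [P=1 RW=1 US=1 PS=0]
  L1: frame=0x2E idx=30 entry=0x31007 [P=1 RW=1 US=1 PS=0]
  → PA=0x3143F  (2 entries read)
#3 VA=0x241ACDE (r,kernel):
  L0: frame=0x23 idx=18 entry=0x34007 [P=1 RW=1 US=1 PS=0]
  L1: frame=0x34 idx=26 entry=0x1F004 [P=0 RW=0 US=1 PS=0]
  ⇒ fault: PAGE_NOT_PRESENT  — 2 lookups
#4 VA=0x381D49D (r,kernel):
  L0: frame=0x23 idx=28 entry=0x38007 [P=1 RW=1 US=1 PS=0]
  L1: frame=0x38 idx=29 entry=0x7C004 [P=0 RW=0 US=1 PS=0]
  ⇒ fault: PAGE_NOT_PRESENT  — 2 lookups

Access #1 PA: 0x2C05D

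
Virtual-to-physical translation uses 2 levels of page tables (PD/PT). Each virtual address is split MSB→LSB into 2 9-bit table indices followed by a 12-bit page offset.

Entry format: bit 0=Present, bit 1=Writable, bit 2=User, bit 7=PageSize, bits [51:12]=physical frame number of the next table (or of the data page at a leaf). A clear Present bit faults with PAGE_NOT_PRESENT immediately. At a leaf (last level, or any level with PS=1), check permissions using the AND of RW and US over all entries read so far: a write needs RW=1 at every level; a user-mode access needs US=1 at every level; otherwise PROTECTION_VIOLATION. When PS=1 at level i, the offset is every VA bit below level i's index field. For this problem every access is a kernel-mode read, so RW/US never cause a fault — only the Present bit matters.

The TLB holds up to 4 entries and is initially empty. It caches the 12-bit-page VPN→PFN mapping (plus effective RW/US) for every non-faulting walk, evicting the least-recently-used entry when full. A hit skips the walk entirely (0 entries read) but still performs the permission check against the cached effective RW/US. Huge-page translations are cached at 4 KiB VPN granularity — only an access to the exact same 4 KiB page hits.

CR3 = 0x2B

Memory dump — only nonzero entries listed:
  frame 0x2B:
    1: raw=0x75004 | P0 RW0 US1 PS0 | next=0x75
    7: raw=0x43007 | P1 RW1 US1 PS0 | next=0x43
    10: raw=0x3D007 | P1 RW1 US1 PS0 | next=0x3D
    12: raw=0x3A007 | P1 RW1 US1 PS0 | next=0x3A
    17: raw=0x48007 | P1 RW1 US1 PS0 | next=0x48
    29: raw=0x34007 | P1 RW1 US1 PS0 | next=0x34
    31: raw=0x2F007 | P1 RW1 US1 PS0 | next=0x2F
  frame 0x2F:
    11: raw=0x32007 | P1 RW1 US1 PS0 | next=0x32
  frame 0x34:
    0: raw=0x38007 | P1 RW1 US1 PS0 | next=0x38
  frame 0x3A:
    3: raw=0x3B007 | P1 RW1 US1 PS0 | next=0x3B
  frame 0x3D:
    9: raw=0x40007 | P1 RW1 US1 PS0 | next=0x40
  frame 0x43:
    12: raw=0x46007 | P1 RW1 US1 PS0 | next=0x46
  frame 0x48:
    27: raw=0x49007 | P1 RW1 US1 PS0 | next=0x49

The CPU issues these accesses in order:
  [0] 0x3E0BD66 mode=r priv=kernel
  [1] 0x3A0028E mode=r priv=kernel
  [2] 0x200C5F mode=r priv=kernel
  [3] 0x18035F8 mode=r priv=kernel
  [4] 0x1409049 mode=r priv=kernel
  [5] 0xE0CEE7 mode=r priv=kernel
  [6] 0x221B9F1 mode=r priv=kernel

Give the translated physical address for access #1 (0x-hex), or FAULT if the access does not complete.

Per-access translation:
#0 VA=0x3E0BD66 (r,kernel):
  L0: frame=0x2B idx=31 entry=0x2F007 [P=1 RW=1 US=1 PS=0]
  L1: frame=0x2F idx=11 entry=0x32007 [P=1 RW=1 US=1 PS=0]
  ✓ 0x32D66  — 2 lookups
#1 VA=0x3A0028E (r,kernel):
  L0: frame=0x2B idx=29 entry=0x34007 [P=1 RW=1 US=1 PS=0]
  L1: frame=0x34 idx=0 entry=0x38007 [P=1 RW=1 US=1 PS=0]
  ✓ 0x3828E  — 2 lookups
#2 VA=0x200C5F (r,kernel):
  L0: frame=0x2B idx=1 entry=0x75004 [P=0 RW=0 US=1 PS=0]
  ⇒ fault: PAGE_NOT_PRESENT  — 1 lookups
#3 VA=0x18035F8 (r,kernel):
  L0: frame=0x2B idx=12 entry=0x3A007 [P=1 RW=1 US=1 PS=0]
  L1: frame=0x3A idx=3 entry=0x3B007 [P=1 RW=1 US=1 PS=0]
  ✓ 0x3B5F8  — 2 lookups
#4 VA=0x1409049 (r,kernel):
  L0: frame=0x2B idx=10 entry=0x3D007 [P=1 RW=1 US=1 PS=0]
  L1: frame=0x3D idx=9 entry=0x40007 [P=1 RW=1 US=1 PS=0]
  ✓ 0x40049  — 2 lookups
#5 VA=0xE0CEE7 (r,kernel):
  L0: frame=0x2B idx=7 entry=0x43007 [P=1 RW=1 US=1 PS=0]
  L1: frame=0x43 idx=12 entry=0x46007 [P=1 RW=1 US=1 PS=0]
  ✓ 0x46EE7  — 2 lookups
#6 VA=0x221B9F1 (r,kernel):
  L0: frame=0x2B idx=17 entry=0x48007 [P=1 RW=1 US=1 PS=0]
  L1: frame=0x48 idx=27 entry=0x49007 [P=1 RW=1 US=1 PS=0]
  ✓ 0x499F1  — 2 lookups

Access #1 PA: 0x3828E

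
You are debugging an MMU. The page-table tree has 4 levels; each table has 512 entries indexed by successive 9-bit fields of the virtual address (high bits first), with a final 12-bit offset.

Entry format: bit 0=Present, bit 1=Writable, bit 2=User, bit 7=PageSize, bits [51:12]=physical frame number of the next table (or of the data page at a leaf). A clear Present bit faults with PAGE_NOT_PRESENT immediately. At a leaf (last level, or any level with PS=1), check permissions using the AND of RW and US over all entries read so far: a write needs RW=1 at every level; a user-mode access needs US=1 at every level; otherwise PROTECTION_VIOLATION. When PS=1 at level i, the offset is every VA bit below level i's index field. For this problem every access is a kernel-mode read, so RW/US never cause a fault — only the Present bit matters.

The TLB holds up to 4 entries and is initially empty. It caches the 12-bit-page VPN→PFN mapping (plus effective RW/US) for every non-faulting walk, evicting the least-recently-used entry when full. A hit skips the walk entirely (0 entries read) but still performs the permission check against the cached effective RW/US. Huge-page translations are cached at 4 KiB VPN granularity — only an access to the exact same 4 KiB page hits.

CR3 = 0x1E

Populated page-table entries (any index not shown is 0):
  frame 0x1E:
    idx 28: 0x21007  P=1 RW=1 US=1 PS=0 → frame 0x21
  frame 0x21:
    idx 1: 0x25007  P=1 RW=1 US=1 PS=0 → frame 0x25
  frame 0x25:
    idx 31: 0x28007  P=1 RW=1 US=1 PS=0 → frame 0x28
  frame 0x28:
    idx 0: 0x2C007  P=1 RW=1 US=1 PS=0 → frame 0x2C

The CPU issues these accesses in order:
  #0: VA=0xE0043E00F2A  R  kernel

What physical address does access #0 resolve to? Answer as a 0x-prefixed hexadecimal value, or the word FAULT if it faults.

Trace:
#0 VA=0xE0043E00F2A (r,kernel):
  [0] read 0x1E idx=28: raw=0x21007 flags P=1 W=1 U=1 S=0
  [1] read 0x21 idx=1: raw=0x25007 flags P=1 W=1 U=1 S=0
  [2] read 0x25 idx=31: raw=0x28007 flags P=1 W=1 U=1 S=0
  [3] read 0x28 idx=0: raw=0x2C007 flags P=1 W=1 U=1 S=0
  → PA=0x2CF2A  (4 entries read)

Access #0 PA: 0x2CF2A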